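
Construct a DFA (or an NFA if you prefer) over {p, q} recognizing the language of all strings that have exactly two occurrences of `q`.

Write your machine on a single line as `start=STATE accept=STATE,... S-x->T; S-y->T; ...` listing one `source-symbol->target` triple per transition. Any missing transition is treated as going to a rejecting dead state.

Count `q`s, saturating at 3: states s0 through s2 mean 0 through 2 `q`s seen; s3 means more than 2. Each `q` increments (capped at s3); other symbols loop. Accept from {s2}.
4 states suffice.
        p   q  
>  s0   s0  s1 
   s1   s1  s2 
 * s2   s2  s3 
   s3   s3  s3 
(> = start, * = accepting)

start=s0; accept=s2; s0-p->s0; s0-q->s1; s1-p->s1; s1-q->s2; s2-p->s2; s2-q->s3; s3-p->s3; s3-q->s3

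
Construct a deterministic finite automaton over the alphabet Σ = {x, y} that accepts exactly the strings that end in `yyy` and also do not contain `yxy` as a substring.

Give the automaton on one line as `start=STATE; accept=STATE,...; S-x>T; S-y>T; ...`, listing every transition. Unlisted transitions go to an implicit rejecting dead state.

start=A; accept=F; A-x>A; A-y>B; B-x>C; B-y>D; C-x>A; C-y>E; D-x>C; D-y>F; E-x>G; E-y>H; F-x>C; F-y>F; G-x>G; G-y>E; H-x>G; H-y>I; I-x>G; I-y>I

Build one automaton per condition and run them in lockstep. One (4 states) tracks how much of the suffix `yyy` has currently been matched; the other (4 states) tracks partial matches of the forbidden pattern `yxy`. Each combined state is a pair, one component from each; accept when both components accept.
9 states suffice.
       x  y 
>  A   A  B 
   B   C  D 
   C   A  E 
   D   C  F 
   E   G  H 
 * F   C  F 
   G   G  E 
   H   G  I 
   I   G  I 
(> = start, * = accepting)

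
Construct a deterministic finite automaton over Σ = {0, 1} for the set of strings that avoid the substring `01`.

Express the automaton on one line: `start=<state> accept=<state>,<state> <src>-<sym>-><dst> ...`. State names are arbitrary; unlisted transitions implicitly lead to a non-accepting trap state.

start=s0 accept=s0,s1 s0-0->s1 s0-1->s0 s1-0->s1 s1-1->s2 s2-0->s2 s2-1->s2

Track partial matches of the forbidden pattern `01`. State s2 is a dead state reached once `01` has occurred; every other state accepts. s0 means no part of `01` is currently matched.
A 3-state machine:
        0   1  
>* s0   s1  s0 
 * s1   s1  s2 
   s2   s2  s2 
(> = start, * = accepting)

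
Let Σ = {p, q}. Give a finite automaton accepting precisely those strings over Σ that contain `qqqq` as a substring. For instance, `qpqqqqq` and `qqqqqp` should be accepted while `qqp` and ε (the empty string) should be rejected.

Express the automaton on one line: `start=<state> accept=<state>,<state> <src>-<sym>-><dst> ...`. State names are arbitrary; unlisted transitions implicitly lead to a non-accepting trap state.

start=S0 accept=S4 S0-p->S0 S0-q->S1 S1-p->S0 S1-q->S2 S2-p->S0 S2-q->S3 S3-p->S0 S3-q->S4 S4-p->S4 S4-q->S4

States S0..S3 record the length of the longest prefix of `qqqq` that matches the current input suffix. Reaching S4 means `qqqq` has been seen, and we stay there forever. Accept from S4.
5 states suffice.
        p   q  
>  S0   S0  S1 
   S1   S0  S2 
   S2   S0  S3 
   S3   S0  S4 
 * S4   S4  S4 
(> = start, * = accepting)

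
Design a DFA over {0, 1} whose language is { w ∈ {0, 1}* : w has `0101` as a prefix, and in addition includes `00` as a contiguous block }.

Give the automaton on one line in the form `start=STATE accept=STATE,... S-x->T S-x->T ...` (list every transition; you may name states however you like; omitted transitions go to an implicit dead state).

start=A accept=H A-0->B A-1->C B-0->C B-1->D C-0->C C-1->C D-0->E D-1->C E-0->C E-1->F F-0->G F-1->F G-0->H G-1->F H-0->H H-1->H

Run two small machines in parallel and take their product. The first has 6 states tracking whether the input so far still matches the prefix `0101`; the second has 3 states tracking whether and how much of `00` has been seen. A product state is a pair (one from each), accepting exactly when both do. Minimizing collapses redundant product states.
       0  1 
>  A   B  C 
   B   C  D 
   C   C  C 
   D   E  C 
   E   C  F 
   F   G  F 
   G   H  F 
 * H   H  H 
(> = start, * = accepting)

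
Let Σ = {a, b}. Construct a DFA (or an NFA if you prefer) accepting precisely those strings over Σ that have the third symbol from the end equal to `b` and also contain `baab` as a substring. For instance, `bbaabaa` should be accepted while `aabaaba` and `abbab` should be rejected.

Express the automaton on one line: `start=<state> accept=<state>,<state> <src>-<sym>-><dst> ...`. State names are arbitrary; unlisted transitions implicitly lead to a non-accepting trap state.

start=q0 accept=q7,q8,q9,q10 q0-a->q0 q0-b->q1 q1-a->q2 q1-b->q1 q2-a->q3 q2-b->q1 q3-a->q0 q3-b->q4 q4-a->q5 q4-b->q6 q5-a->q7 q5-b->q8 q6-a->q9 q6-b->q10 q7-a->q11 q7-b->q4 q8-a->q5 q8-b->q6 q9-a->q7 q9-b->q8 q10-a->q9 q10-b->q10 q11-a->q11 q11-b->q4

Handle the two conditions separately and then intersect. The first has 15 states tracking the last 3 symbols read; the second has 5 states tracking whether and how much of `baab` has been seen. A product state is a pair (one from each), accepting exactly when both do. Minimizing collapses redundant product states.
          a    b  
>  q0     q0   q1 
   q1     q2   q1 
   q2     q3   q1 
   q3     q0   q4 
   q4     q5   q6 
   q5     q7   q8 
   q6     q9  q10 
 * q7    q11   q4 
 * q8     q5   q6 
 * q9     q7   q8 
 * q10    q9  q10 
   q11   q11   q4 
(> = start, * = accepting)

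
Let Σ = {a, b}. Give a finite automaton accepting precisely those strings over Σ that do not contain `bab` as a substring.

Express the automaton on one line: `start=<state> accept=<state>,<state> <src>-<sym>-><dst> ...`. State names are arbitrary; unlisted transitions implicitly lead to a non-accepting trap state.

start=q0 accept=q0,q1,q2 q0-a->q0 q0-b->q1 q1-a->q2 q1-b->q1 q2-a->q0 q2-b->q3 q3-a->q3 q3-b->q3

This is the complement of 'contains `bab`'. Use the same substring-matching states — q0 through q3 holding how much of `bab` has just been matched — but flip the accepting set: everything except the trap q3 accepts.
        a   b  
>* q0   q0  q1 
 * q1   q2  q1 
 * q2   q0  q3 
   q3   q3  q3 
(> = start, * = accepting)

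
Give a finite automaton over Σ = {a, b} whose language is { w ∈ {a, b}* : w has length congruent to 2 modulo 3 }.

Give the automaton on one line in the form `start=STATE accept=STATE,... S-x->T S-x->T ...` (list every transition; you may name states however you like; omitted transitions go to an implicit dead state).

start=q0 accept=q2 q0-a->q1 q0-b->q1 q1-a->q2 q1-b->q2 q2-a->q0 q2-b->q0

Only the length mod 3 matters, so use a 3-cycle: from any state, every input symbol moves to the next state, wrapping q2 back to q0. Mark q2 accepting.
A 3-state machine:
        a   b  
>  q0   q1  q1 
   q1   q2  q2 
 * q2   q0  q0 
(> = start, * = accepting)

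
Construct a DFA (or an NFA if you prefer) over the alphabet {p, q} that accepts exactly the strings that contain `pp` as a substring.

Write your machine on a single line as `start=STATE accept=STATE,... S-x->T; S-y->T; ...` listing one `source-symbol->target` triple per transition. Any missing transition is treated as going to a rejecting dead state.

start=S0; accept=S2; S0-p->S1; S0-q->S0; S1-p->S2; S1-q->S0; S2-p->S2; S2-q->S2

States S0..S1 record the length of the longest prefix of `pp` that matches the current input suffix. Reaching S2 means `pp` has been seen, and we stay there forever. Accept from S2.
3 states suffice.
        p   q  
>  S0   S1  S0 
   S1   S2  S0 
 * S2   S2  S2 
(> = start, * = accepting)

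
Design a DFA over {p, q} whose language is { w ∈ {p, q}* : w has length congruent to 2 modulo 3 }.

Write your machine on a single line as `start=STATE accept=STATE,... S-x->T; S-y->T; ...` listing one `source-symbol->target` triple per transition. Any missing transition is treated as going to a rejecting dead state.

start=S0; accept=S2; S0-p->S1; S0-q->S1; S1-p->S2; S1-q->S2; S2-p->S0; S2-q->S0

Only the length mod 3 matters, so use a 3-cycle: from any state, every input symbol moves to the next state, wrapping S2 back to S0. Mark S2 accepting.
3 states suffice.
        p   q  
>  S0   S1  S1 
   S1   S2  S2 
 * S2   S0  S0 
(> = start, * = accepting)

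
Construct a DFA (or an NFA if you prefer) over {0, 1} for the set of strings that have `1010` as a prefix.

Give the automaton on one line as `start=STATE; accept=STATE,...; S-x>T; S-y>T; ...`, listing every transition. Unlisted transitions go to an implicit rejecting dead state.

Walk along `1010` while the input agrees: from q0 take `1` to q1, and so on. Any deviation drops to the rejecting sink q5. Once q4 is reached the prefix is confirmed and every continuation is accepted.
6 states suffice.
        0   1  
>  q0   q5  q1 
   q1   q2  q5 
   q2   q5  q3 
   q3   q4  q5 
 * q4   q4  q4 
   q5   q5  q5 
(> = start, * = accepting)

start=q0; accept=q4; q0-0>q5; q0-1>q1; q1-0>q2; q1-1>q5; q2-0>q5; q2-1>q3; q3-0>q4; q3-1>q5; q4-0>q4; q4-1>q4; q5-0>q5; q5-1>q5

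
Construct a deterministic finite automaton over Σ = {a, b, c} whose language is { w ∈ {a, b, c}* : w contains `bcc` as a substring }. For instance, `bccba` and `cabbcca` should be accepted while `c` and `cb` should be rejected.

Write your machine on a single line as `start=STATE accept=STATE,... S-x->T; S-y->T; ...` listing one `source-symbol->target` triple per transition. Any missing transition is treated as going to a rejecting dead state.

start=s0; accept=s3; s0-a->s0; s0-b->s1; s0-c->s0; s1-a->s0; s1-b->s1; s1-c->s2; s2-a->s0; s2-b->s1; s2-c->s3; s3-a->s3; s3-b->s3; s3-c->s3

States s0..s2 record the length of the longest prefix of `bcc` that matches the current input suffix. Reaching s3 means `bcc` has been seen, and we stay there forever. Accept from s3.
A 4-state machine:
        a   b   c  
>  s0   s0  s1  s0 
   s1   s0  s1  s2 
   s2   s0  s1  s3 
 * s3   s3  s3  s3 
(> = start, * = accepting)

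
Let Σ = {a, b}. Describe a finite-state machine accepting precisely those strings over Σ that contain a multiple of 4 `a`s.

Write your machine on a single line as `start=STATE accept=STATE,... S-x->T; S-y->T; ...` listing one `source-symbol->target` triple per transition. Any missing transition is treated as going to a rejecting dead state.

start=S0; accept=S0; S0-a->S1; S0-b->S0; S1-a->S2; S1-b->S1; S2-a->S3; S2-b->S2; S3-a->S0; S3-b->S3

The only thing that matters is how many `a`s have appeared, reduced mod 4. Use one state per residue: S0 for 0, …, S3 for 3. Reading `a` moves to the next residue; anything else stays put. S0 is accepting.
A 4-state machine:
        a   b  
>* S0   S1  S0 
   S1   S2  S1 
   S2   S3  S2 
   S3   S0  S3 
(> = start, * = accepting)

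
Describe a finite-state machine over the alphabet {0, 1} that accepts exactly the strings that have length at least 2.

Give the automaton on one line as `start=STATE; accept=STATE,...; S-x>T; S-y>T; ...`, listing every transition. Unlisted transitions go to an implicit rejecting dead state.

start=A; accept=C,D; A-0>B; A-1>B; B-0>C; B-1>C; C-0>D; C-1>D; D-0>D; D-1>D

We only need to distinguish lengths 0, 1, …, 2, and '>2'. Chain A → B → C → D on every symbol, with D looping. Accepting states: {C, D}.
4 states suffice.
       0  1 
>  A   B  B 
   B   C  C 
 * C   D  D 
 * D   D  D 
(> = start, * = accepting)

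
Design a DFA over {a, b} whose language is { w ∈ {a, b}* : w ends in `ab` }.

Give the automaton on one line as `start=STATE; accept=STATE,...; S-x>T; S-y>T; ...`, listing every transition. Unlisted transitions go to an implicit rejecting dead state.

start=s0; accept=s2; s0-a>s1; s0-b>s0; s1-a>s1; s1-b>s2; s2-a>s1; s2-b>s0

Let each state record the length of the longest suffix of the input read so far that is also a prefix of `ab`. s1 means the last symbol is `a`; s2 means the last 2 symbols are `ab`. Accept only at s2, where the string currently ends in `ab`.
With 3 states:
        a   b  
>  s0   s1  s0 
   s1   s1  s2 
 * s2   s1  s0 
(> = start, * = accepting)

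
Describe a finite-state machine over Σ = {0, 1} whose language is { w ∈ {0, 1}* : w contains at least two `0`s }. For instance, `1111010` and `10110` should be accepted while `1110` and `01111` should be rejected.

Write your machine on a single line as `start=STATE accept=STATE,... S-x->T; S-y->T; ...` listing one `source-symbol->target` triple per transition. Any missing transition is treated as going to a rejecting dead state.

Only the number of `0`s matters, and only up to 3. Make a chain q0 → q1 → q2 → q3 advanced by each `0` (with q3 absorbing); every other symbol self-loops. The accepting set is {q2, q3}.
4 states suffice.
        0   1  
>  q0   q1  q0 
   q1   q2  q1 
 * q2   q3  q2 
 * q3   q3  q3 
(> = start, * = accepting)

start=q0; accept=q2,q3; q0-0->q1; q0-1->q0; q1-0->q2; q1-1->q1; q2-0->q3; q2-1->q2; q3-0->q3; q3-1->q3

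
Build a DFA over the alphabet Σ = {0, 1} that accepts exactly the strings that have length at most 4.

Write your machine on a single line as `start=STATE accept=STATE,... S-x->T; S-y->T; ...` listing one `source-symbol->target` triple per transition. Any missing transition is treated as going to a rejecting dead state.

We only need to distinguish lengths 0, 1, …, 4, and '>4'. Chain A → B → C → D → E → F on every symbol, with F looping. Accepting states: {A, B, C, D, E}.
6 states suffice.
       0  1 
>* A   B  B 
 * B   C  C 
 * C   D  D 
 * D   E  E 
 * E   F  F 
   F   F  F 
(> = start, * = accepting)

start=A; accept=A,B,C,D,E; A-0->B; A-1->B; B-0->C; B-1->C; C-0->D; C-1->D; D-0->E; D-1->E; E-0->F; E-1->F; F-0->F; F-1->F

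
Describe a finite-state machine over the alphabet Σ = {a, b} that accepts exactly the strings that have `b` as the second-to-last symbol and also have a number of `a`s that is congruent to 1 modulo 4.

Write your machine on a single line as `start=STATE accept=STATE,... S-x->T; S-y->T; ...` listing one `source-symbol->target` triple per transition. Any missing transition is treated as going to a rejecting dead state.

Run two small machines in parallel and take their product. The first has 7 states tracking the last 2 symbols read; the second has 4 states tracking the count of `a`s modulo 4. A product state is a pair (one from each), accepting exactly when both do. Equivalent product states are then merged.
8 states suffice.
        a   b  
>  q0   q1  q2 
   q1   q3  q4 
   q2   q5  q2 
   q3   q6  q3 
   q4   q3  q7 
 * q5   q3  q4 
   q6   q0  q6 
 * q7   q3  q7 
(> = start, * = accepting)

start=q0; accept=q5,q7; q0-a->q1; q0-b->q2; q1-a->q3; q1-b->q4; q2-a->q5; q2-b->q2; q3-a->q6; q3-b->q3; q4-a->q3; q4-b->q7; q5-a->q3; q5-b->q4; q6-a->q0; q6-b->q6; q7-a->q3; q7-b->q7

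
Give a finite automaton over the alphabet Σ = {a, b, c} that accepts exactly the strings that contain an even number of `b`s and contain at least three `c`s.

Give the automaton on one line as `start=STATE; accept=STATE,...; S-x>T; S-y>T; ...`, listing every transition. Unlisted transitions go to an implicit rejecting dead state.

start=q0; accept=q6; q0-a>q0; q0-b>q1; q0-c>q2; q1-a>q1; q1-b>q0; q1-c>q3; q2-a>q2; q2-b>q3; q2-c>q4; q3-a>q3; q3-b>q2; q3-c>q5; q4-a>q4; q4-b>q5; q4-c>q6; q5-a>q5; q5-b>q4; q5-c>q7; q6-a>q6; q6-b>q7; q6-c>q6; q7-a>q7; q7-b>q6; q7-c>q7

Run two small machines in parallel and take their product. The first has 2 states tracking the count of `b`s modulo 2; the second has 5 states tracking the count of `c`s, saturating at 4. A product state is a pair (one from each), accepting exactly when both do. Minimizing collapses redundant product states.
        a   b   c  
>  q0   q0  q1  q2 
   q1   q1  q0  q3 
   q2   q2  q3  q4 
   q3   q3  q2  q5 
   q4   q4  q5  q6 
   q5   q5  q4  q7 
 * q6   q6  q7  q6 
   q7   q7  q6  q7 
(> = start, * = accepting)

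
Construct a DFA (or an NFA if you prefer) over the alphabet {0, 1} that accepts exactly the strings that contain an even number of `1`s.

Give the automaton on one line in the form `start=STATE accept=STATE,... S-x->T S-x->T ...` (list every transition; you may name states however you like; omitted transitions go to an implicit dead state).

start=q0 accept=q0 q0-0->q0 q0-1->q1 q1-0->q1 q1-1->q0

The only thing that matters is how many `1`s have appeared, reduced mod 2. Use one state per residue: q0 for 0, …, q1 for 1. Reading `1` moves to the next residue; anything else stays put. q0 is accepting.
With 2 states:
        0   1  
>* q0   q0  q1 
   q1   q1  q0 
(> = start, * = accepting)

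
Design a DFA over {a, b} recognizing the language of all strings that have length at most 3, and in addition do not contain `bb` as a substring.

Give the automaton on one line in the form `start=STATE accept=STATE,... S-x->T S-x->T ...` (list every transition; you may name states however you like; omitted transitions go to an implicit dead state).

Run two small machines in parallel and take their product. The first has 5 states tracking the input length, saturating at 4; the second has 3 states tracking partial matches of the forbidden pattern `bb`. A product state is a pair (one from each), accepting exactly when both do.
A 12-state machine:
          a    b  
>* S0     S1   S2 
 * S1     S3   S4 
 * S2     S3   S5 
 * S3     S6   S7 
 * S4     S6   S8 
   S5     S8   S8 
 * S6     S9  S10 
 * S7     S9  S11 
   S8    S11  S11 
   S9     S9  S10 
   S10    S9  S11 
   S11   S11  S11 
(> = start, * = accepting)

start=S0 accept=S0,S1,S2,S3,S4,S6,S7 S0-a->S1 S0-b->S2 S1-a->S3 S1-b->S4 S2-a->S3 S2-b->S5 S3-a->S6 S3-b->S7 S4-a->S6 S4-b->S8 S5-a->S8 S5-b->S8 S6-a->S9 S6-b->S10 S7-a->S9 S7-b->S11 S8-a->S11 S8-b->S11 S9-a->S9 S9-b->S10 S10-a->S9 S10-b->S11 S11-a->S11 S11-b->S11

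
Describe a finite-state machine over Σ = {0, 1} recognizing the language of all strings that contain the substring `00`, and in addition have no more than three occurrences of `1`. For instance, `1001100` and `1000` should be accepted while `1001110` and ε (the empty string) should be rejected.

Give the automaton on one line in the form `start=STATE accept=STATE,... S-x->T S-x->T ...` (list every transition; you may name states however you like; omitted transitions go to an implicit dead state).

Build one automaton per condition and run them in lockstep. One (3 states) tracks whether and how much of `00` has been seen; the other (5 states) tracks the count of `1`s, saturating at 4. Each combined state is a pair, one component from each; accept when both components accept.
With 15 states:
          0    1  
>  q0     q1   q2 
   q1     q3   q2 
   q2     q4   q5 
 * q3     q3   q6 
   q4     q6   q5 
   q5     q7   q8 
 * q6     q6   q9 
   q7     q9   q8 
   q8    q10  q11 
 * q9     q9  q12 
   q10   q12  q11 
   q11   q13  q11 
 * q12   q12  q14 
   q13   q14  q11 
   q14   q14  q14 
(> = start, * = accepting)

start=q0 accept=q3,q6,q9,q12 q0-0->q1 q0-1->q2 q1-0->q3 q1-1->q2 q2-0->q4 q2-1->q5 q3-0->q3 q3-1->q6 q4-0->q6 q4-1->q5 q5-0->q7 q5-1->q8 q6-0->q6 q6-1->q9 q7-0->q9 q7-1->q8 q8-0->q10 q8-1->q11 q9-0->q9 q9-1->q12 q10-0->q12 q10-1->q11 q11-0->q13 q11-1->q11 q12-0->q12 q12-1->q14 q13-0->q14 q13-1->q11 q14-0->q14 q14-1->q14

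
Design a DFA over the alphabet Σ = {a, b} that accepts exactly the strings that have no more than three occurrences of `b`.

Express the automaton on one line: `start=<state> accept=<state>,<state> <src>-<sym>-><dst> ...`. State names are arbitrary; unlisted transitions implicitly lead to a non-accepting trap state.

start=q0 accept=q0,q1,q2,q3 q0-a->q0 q0-b->q1 q1-a->q1 q1-b->q2 q2-a->q2 q2-b->q3 q3-a->q3 q3-b->q4 q4-a->q4 q4-b->q4

Only the number of `b`s matters, and only up to 4. Make a chain q0 → q1 → q2 → q3 → q4 advanced by each `b` (with q4 absorbing); every other symbol self-loops. The accepting set is {q0, q1, q2, q3}.
        a   b  
>* q0   q0  q1 
 * q1   q1  q2 
 * q2   q2  q3 
 * q3   q3  q4 
   q4   q4  q4 
(> = start, * = accepting)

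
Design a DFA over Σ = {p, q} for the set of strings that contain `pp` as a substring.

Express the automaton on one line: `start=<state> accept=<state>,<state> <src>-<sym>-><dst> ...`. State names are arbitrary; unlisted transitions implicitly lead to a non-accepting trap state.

start=S0 accept=S2 S0-p->S1 S0-q->S0 S1-p->S2 S1-q->S0 S2-p->S2 S2-q->S2

Track how much of `pp` has been matched so far: state S0 is no progress, S2 is the absorbing accept state reached once `pp` has occurred. Intermediate states record partial matches; on a mismatch, fall back to the longest reusable overlap.
3 states suffice.
        p   q  
>  S0   S1  S0 
   S1   S2  S0 
 * S2   S2  S2 
(> = start, * = accepting)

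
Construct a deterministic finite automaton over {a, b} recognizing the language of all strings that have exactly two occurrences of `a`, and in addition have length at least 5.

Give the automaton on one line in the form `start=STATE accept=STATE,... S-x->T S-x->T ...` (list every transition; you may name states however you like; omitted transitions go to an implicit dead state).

Handle the two conditions separately and then intersect. The first has 4 states tracking the count of `a`s, saturating at 3; the second has 7 states tracking the input length, saturating at 6. A product state is a pair (one from each), accepting exactly when both do. After merging equivalent states the machine shrinks.
With 13 states:
          a    b  
>  q0     q1   q2 
   q1     q3   q4 
   q2     q4   q5 
   q3     q6   q7 
   q4     q7   q8 
   q5     q8   q9 
   q6     q6   q6 
   q7     q6  q10 
   q8    q10  q11 
   q9    q11   q9 
   q10    q6  q12 
   q11   q12  q11 
 * q12    q6  q12 
(> = start, * = accepting)

start=q0 accept=q12 q0-a->q1 q0-b->q2 q1-a->q3 q1-b->q4 q2-a->q4 q2-b->q5 q3-a->q6 q3-b->q7 q4-a->q7 q4-b->q8 q5-a->q8 q5-b->q9 q6-a->q6 q6-b->q6 q7-a->q6 q7-b->q10 q8-a->q10 q8-b->q11 q9-a->q11 q9-b->q9 q10-a->q6 q10-b->q12 q11-a->q12 q11-b->q11 q12-a->q6 q12-b->q12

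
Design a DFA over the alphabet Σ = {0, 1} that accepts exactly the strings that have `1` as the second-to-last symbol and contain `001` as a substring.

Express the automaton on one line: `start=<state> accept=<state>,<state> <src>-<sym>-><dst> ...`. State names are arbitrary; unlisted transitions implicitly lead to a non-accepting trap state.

Handle the two conditions separately and then intersect. One (7 states) tracks the last 2 symbols read; the other (4 states) tracks whether and how much of `001` has been seen. Each combined state is a pair, one component from each; accept when both components accept.
          0    1  
>  q0     q1   q2 
   q1     q3   q4 
   q2     q5   q6 
   q3     q3   q7 
   q4     q5   q6 
   q5     q3   q4 
   q6     q5   q6 
   q7     q8   q9 
 * q8    q10   q7 
 * q9     q8   q9 
   q10   q10   q7 
(> = start, * = accepting)

start=q0 accept=q8,q9 q0-0->q1 q0-1->q2 q1-0->q3 q1-1->q4 q2-0->q5 q2-1->q6 q3-0->q3 q3-1->q7 q4-0->q5 q4-1->q6 q5-0->q3 q5-1->q4 q6-0->q5 q6-1->q6 q7-0->q8 q7-1->q9 q8-0->q10 q8-1->q7 q9-0->q8 q9-1->q9 q10-0->q10 q10-1->q7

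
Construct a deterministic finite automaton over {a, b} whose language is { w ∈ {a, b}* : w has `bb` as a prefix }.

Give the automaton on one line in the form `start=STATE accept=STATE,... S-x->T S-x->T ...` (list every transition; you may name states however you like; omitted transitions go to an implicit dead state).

Walk along `bb` while the input agrees: from S0 take `b` to S1, and so on. Any deviation drops to the rejecting sink S3. Once S2 is reached the prefix is confirmed and every continuation is accepted.
A 4-state machine:
        a   b  
>  S0   S3  S1 
   S1   S3  S2 
 * S2   S2  S2 
   S3   S3  S3 
(> = start, * = accepting)

start=S0 accept=S2 S0-a->S3 S0-b->S1 S1-a->S3 S1-b->S2 S2-a->S2 S2-b->S2 S3-a->S3 S3-b->S3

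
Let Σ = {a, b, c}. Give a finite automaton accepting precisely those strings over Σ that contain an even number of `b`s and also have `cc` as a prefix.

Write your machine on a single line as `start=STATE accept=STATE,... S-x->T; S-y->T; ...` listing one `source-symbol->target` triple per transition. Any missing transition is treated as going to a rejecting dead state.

Handle the two conditions separately and then intersect. The first has 2 states tracking the count of `b`s modulo 2; the second has 4 states tracking whether the input so far still matches the prefix `cc`. A product state is a pair (one from each), accepting exactly when both do. Minimizing collapses redundant product states.
        a   b   c  
>  q0   q1  q1  q2 
   q1   q1  q1  q1 
   q2   q1  q1  q3 
 * q3   q3  q4  q3 
   q4   q4  q3  q4 
(> = start, * = accepting)

start=q0; accept=q3; q0-a->q1; q0-b->q1; q0-c->q2; q1-a->q1; q1-b->q1; q1-c->q1; q2-a->q1; q2-b->q1; q2-c->q3; q3-a->q3; q3-b->q4; q3-c->q3; q4-a->q4; q4-b->q3; q4-c->q4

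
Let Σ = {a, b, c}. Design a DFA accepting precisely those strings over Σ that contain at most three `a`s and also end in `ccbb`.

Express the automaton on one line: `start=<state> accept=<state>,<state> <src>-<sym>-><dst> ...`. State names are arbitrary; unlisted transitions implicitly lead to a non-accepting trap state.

Run two small machines in parallel and take their product. The first has 5 states tracking the count of `a`s, saturating at 4; the second has 5 states tracking how much of the suffix `ccbb` has currently been matched. A product state is a pair (one from each), accepting exactly when both do. Minimizing collapses redundant product states.
A 21-state machine:
          a    b    c  
>  q0     q1   q0   q2 
   q1     q3   q1   q4 
   q2     q1   q0   q5 
   q3     q6   q3   q7 
   q4     q3   q1   q8 
   q5     q1   q9   q5 
   q6    q10   q6  q11 
   q7     q6   q3  q12 
   q8     q3  q13   q8 
   q9     q1  q14   q2 
   q10   q10  q10  q10 
   q11   q10   q6  q15 
   q12    q6  q16  q12 
   q13    q3  q17   q4 
 * q14    q1   q0   q2 
   q15   q10  q18  q15 
   q16    q6  q19   q7 
 * q17    q3   q1   q4 
   q18   q10  q20  q11 
 * q19    q6   q3   q7 
 * q20   q10   q6  q11 
(> = start, * = accepting)

start=q0 accept=q14,q17,q19,q20 q0-a->q1 q0-b->q0 q0-c->q2 q1-a->q3 q1-b->q1 q1-c->q4 q2-a->q1 q2-b->q0 q2-c->q5 q3-a->q6 q3-b->q3 q3-c->q7 q4-a->q3 q4-b->q1 q4-c->q8 q5-a->q1 q5-b->q9 q5-c->q5 q6-a->q10 q6-b->q6 q6-c->q11 q7-a->q6 q7-b->q3 q7-c->q12 q8-a->q3 q8-b->q13 q8-c->q8 q9-a->q1 q9-b->q14 q9-c->q2 q10-a->q10 q10-b->q10 q10-c->q10 q11-a->q10 q11-b->q6 q11-c->q15 q12-a->q6 q12-b->q16 q12-c->q12 q13-a->q3 q13-b->q17 q13-c->q4 q14-a->q1 q14-b->q0 q14-c->q2 q15-a->q10 q15-b->q18 q15-c->q15 q16-a->q6 q16-b->q19 q16-c->q7 q17-a->q3 q17-b->q1 q17-c->q4 q18-a->q10 q18-b->q20 q18-c->q11 q19-a->q6 q19-b->q3 q19-c->q7 q20-a->q10 q20-b->q6 q20-c->q11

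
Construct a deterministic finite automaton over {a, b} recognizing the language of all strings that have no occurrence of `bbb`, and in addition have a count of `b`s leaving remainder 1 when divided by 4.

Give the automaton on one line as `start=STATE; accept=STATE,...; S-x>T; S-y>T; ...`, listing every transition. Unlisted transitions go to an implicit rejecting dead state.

Handle the two conditions separately and then intersect. The first has 4 states tracking partial matches of the forbidden pattern `bbb`; the second has 4 states tracking the count of `b`s modulo 4. A product state is a pair (one from each), accepting exactly when both do.
          a    b  
>  q0     q0   q1 
 * q1     q2   q3 
 * q2     q2   q4 
   q3     q5   q6 
   q4     q5   q7 
   q5     q5   q8 
   q6     q6   q9 
   q7    q10   q9 
   q8    q10  q11 
   q9     q9  q12 
   q10   q10  q13 
   q11    q0  q12 
   q12   q12  q14 
   q13    q0  q15 
   q14   q14   q6 
 * q15    q2  q14 
(> = start, * = accepting)

start=q0; accept=q1,q2,q15; q0-a>q0; q0-b>q1; q1-a>q2; q1-b>q3; q2-a>q2; q2-b>q4; q3-a>q5; q3-b>q6; q4-a>q5; q4-b>q7; q5-a>q5; q5-b>q8; q6-a>q6; q6-b>q9; q7-a>q10; q7-b>q9; q8-a>q10; q8-b>q11; q9-a>q9; q9-b>q12; q10-a>q10; q10-b>q13; q11-a>q0; q11-b>q12; q12-a>q12; q12-b>q14; q13-a>q0; q13-b>q15; q14-a>q14; q14-b>q6; q15-a>q2; q15-b>q14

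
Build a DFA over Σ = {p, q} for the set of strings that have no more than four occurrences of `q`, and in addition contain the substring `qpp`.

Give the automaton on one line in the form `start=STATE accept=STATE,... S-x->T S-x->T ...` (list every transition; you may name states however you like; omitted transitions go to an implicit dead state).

Run two small machines in parallel and take their product. The first has 6 states tracking the count of `q`s, saturating at 5; the second has 4 states tracking whether and how much of `qpp` has been seen. A product state is a pair (one from each), accepting exactly when both do.
A 16-state machine:
          p    q  
>  s0     s0   s1 
   s1     s2   s3 
   s2     s4   s3 
   s3     s5   s6 
 * s4     s4   s7 
   s5     s7   s6 
   s6     s8   s9 
 * s7     s7  s10 
   s8    s10   s9 
   s9    s11  s12 
 * s10   s10  s13 
   s11   s13  s12 
   s12   s14  s12 
 * s13   s13  s15 
   s14   s15  s12 
   s15   s15  s15 
(> = start, * = accepting)

start=s0 accept=s4,s7,s10,s13 s0-p->s0 s0-q->s1 s1-p->s2 s1-q->s3 s2-p->s4 s2-q->s3 s3-p->s5 s3-q->s6 s4-p->s4 s4-q->s7 s5-p->s7 s5-q->s6 s6-p->s8 s6-q->s9 s7-p->s7 s7-q->s10 s8-p->s10 s8-q->s9 s9-p->s11 s9-q->s12 s10-p->s10 s10-q->s13 s11-p->s13 s11-q->s12 s12-p->s14 s12-q->s12 s13-p->s13 s13-q->s15 s14-p->s15 s14-q->s12 s15-p->s15 s15-q->s15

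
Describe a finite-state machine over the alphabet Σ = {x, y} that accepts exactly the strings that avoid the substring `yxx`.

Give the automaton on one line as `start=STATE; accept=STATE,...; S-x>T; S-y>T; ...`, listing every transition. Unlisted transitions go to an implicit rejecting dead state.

Track partial matches of the forbidden pattern `yxx`. State S3 is a dead state reached once `yxx` has occurred; every other state accepts. S0 means no part of `yxx` is currently matched.
A 4-state machine:
        x   y  
>* S0   S0  S1 
 * S1   S2  S1 
 * S2   S3  S1 
   S3   S3  S3 
(> = start, * = accepting)

start=S0; accept=S0,S1,S2; S0-x>S0; S0-y>S1; S1-x>S2; S1-y>S1; S2-x>S3; S2-y>S1; S3-x>S3; S3-y>S3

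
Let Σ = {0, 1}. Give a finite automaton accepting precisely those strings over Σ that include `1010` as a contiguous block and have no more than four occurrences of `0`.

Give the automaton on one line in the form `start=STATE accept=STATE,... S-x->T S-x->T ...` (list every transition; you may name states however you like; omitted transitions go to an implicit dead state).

Run two small machines in parallel and take their product. One (5 states) tracks whether and how much of `1010` has been seen; the other (6 states) tracks the count of `0`s, saturating at 5. Each combined state is a pair, one component from each; accept when both components accept. Equivalent product states are then merged.
16 states suffice.
       0  1 
>  A   B  C 
   B   D  E 
   C   F  C 
   D   G  H 
   E   I  E 
   F   D  J 
   G   G  G 
   H   K  H 
   I   G  L 
   J   M  E 
   K   G  N 
   L   O  H 
 * M   O  M 
   N   P  G 
 * O   P  O 
 * P   G  P 
(> = start, * = accepting)

start=A accept=M,O,P A-0->B A-1->C B-0->D B-1->E C-0->F C-1->C D-0->G D-1->H E-0->I E-1->E F-0->D F-1->J G-0->G G-1->G H-0->K H-1->H I-0->G I-1->L J-0->M J-1->E K-0->G K-1->N L-0->O L-1->H M-0->O M-1->M N-0->P N-1->G O-0->P O-1->O P-0->G P-1->P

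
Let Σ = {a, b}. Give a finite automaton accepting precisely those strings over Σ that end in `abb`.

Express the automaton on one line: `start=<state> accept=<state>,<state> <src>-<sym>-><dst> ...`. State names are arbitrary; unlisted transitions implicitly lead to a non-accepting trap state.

Let each state record the length of the longest suffix of the input read so far that is also a prefix of `abb`. S1 means the last symbol is `a`; S2 means the last 2 symbols are `ab`; S3 means the last 3 symbols are `abb`. Accept only at S3, where the string currently ends in `abb`.
A 4-state machine:
        a   b  
>  S0   S1  S0 
   S1   S1  S2 
   S2   S1  S3 
 * S3   S1  S0 
(> = start, * = accepting)

start=S0 accept=S3 S0-a->S1 S0-b->S0 S1-a->S1 S1-b->S2 S2-a->S1 S2-b->S3 S3-a->S1 S3-b->S0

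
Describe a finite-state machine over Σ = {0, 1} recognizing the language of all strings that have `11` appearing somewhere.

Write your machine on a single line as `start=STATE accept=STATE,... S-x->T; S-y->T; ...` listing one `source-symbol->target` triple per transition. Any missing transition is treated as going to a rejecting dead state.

States S0..S1 record the length of the longest prefix of `11` that matches the current input suffix. Reaching S2 means `11` has been seen, and we stay there forever. Accept from S2.
3 states suffice.
        0   1  
>  S0   S0  S1 
   S1   S0  S2 
 * S2   S2  S2 
(> = start, * = accepting)

start=S0; accept=S2; S0-0->S0; S0-1->S1; S1-0->S0; S1-1->S2; S2-0->S2; S2-1->S2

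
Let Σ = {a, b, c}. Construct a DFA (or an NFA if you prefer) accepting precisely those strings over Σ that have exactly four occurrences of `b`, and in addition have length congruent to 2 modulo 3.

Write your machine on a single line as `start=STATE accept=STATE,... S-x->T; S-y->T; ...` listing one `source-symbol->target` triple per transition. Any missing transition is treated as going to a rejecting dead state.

start=q0; accept=q13; q0-a->q1; q0-b->q2; q0-c->q1; q1-a->q3; q1-b->q4; q1-c->q3; q2-a->q4; q2-b->q5; q2-c->q4; q3-a->q0; q3-b->q6; q3-c->q0; q4-a->q6; q4-b->q7; q4-c->q6; q5-a->q7; q5-b->q8; q5-c->q7; q6-a->q2; q6-b->q9; q6-c->q2; q7-a->q9; q7-b->q10; q7-c->q9; q8-a->q10; q8-b->q11; q8-c->q10; q9-a->q5; q9-b->q12; q9-c->q5; q10-a->q12; q10-b->q13; q10-c->q12; q11-a->q13; q11-b->q14; q11-c->q13; q12-a->q8; q12-b->q15; q12-c->q8; q13-a->q15; q13-b->q14; q13-c->q15; q14-a->q14; q14-b->q14; q14-c->q14; q15-a->q11; q15-b->q14; q15-c->q11

Build one automaton per condition and run them in lockstep. The first has 6 states tracking the count of `b`s, saturating at 5; the second has 3 states tracking the input length modulo 3. A product state is a pair (one from each), accepting exactly when both do. Minimizing collapses redundant product states.
          a    b    c  
>  q0     q1   q2   q1 
   q1     q3   q4   q3 
   q2     q4   q5   q4 
   q3     q0   q6   q0 
   q4     q6   q7   q6 
   q5     q7   q8   q7 
   q6     q2   q9   q2 
   q7     q9  q10   q9 
   q8    q10  q11  q10 
   q9     q5  q12   q5 
   q10   q12  q13  q12 
   q11   q13  q14  q13 
   q12    q8  q15   q8 
 * q13   q15  q14  q15 
   q14   q14  q14  q14 
   q15   q11  q14  q11 
(> = start, * = accepting)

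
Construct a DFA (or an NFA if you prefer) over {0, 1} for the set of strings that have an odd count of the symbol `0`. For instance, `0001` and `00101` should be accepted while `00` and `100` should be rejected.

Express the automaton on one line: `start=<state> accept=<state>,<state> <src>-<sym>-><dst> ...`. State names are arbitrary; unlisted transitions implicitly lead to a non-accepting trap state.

start=q0 accept=q1 q0-0->q1 q0-1->q0 q1-0->q0 q1-1->q1

Keep the running count of `0`s modulo 2: each `0` advances along the cycle q0 → q1 → q0 while other symbols loop. Accept at q1.
A 2-state machine:
        0   1  
>  q0   q1  q0 
 * q1   q0  q1 
(> = start, * = accepting)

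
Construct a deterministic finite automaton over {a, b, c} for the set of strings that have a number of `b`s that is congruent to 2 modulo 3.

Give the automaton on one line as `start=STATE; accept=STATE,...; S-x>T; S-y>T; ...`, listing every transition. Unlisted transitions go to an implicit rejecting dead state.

The only thing that matters is how many `b`s have appeared, reduced mod 3. Use one state per residue: s0 for 0, …, s2 for 2. Reading `b` moves to the next residue; anything else stays put. s2 is accepting.
3 states suffice.
        a   b   c  
>  s0   s0  s1  s0 
   s1   s1  s2  s1 
 * s2   s2  s0  s2 
(> = start, * = accepting)

start=s0; accept=s2; s0-a>s0; s0-b>s1; s0-c>s0; s1-a>s1; s1-b>s2; s1-c>s1; s2-a>s2; s2-b>s0; s2-c>s2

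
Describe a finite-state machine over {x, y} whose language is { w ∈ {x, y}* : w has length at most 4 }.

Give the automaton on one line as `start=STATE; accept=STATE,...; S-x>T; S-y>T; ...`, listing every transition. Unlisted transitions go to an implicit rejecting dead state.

start=S0; accept=S0,S1,S2,S3,S4; S0-x>S1; S0-y>S1; S1-x>S2; S1-y>S2; S2-x>S3; S2-y>S3; S3-x>S4; S3-y>S4; S4-x>S5; S4-y>S5; S5-x>S5; S5-y>S5

We only need to distinguish lengths 0, 1, …, 4, and '>4'. Chain S0 → S1 → S2 → S3 → S4 → S5 on every symbol, with S5 looping. Accepting states: {S0, S1, S2, S3, S4}.
6 states suffice.
        x   y  
>* S0   S1  S1 
 * S1   S2  S2 
 * S2   S3  S3 
 * S3   S4  S4 
 * S4   S5  S5 
   S5   S5  S5 
(> = start, * = accepting)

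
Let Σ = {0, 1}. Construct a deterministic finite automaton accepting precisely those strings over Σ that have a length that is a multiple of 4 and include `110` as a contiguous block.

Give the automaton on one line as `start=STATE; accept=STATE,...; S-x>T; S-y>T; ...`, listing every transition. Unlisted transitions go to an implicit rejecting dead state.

Run two small machines in parallel and take their product. The first has 4 states tracking the input length modulo 4; the second has 4 states tracking whether and how much of `110` has been seen. A product state is a pair (one from each), accepting exactly when both do.
16 states suffice.
          0    1  
>  S0     S1   S2 
   S1     S3   S4 
   S2     S3   S5 
   S3     S6   S7 
   S4     S6   S8 
   S5     S9   S8 
   S6     S0  S10 
   S7     S0  S11 
   S8    S12  S11 
   S9    S12  S12 
   S10    S1  S13 
   S11   S14  S13 
 * S12   S14  S14 
   S13   S15   S5 
   S14   S15  S15 
   S15    S9   S9 
(> = start, * = accepting)

start=S0; accept=S12; S0-0>S1; S0-1>S2; S1-0>S3; S1-1>S4; S2-0>S3; S2-1>S5; S3-0>S6; S3-1>S7; S4-0>S6; S4-1>S8; S5-0>S9; S5-1>S8; S6-0>S0; S6-1>S10; S7-0>S0; S7-1>S11; S8-0>S12; S8-1>S11; S9-0>S12; S9-1>S12; S10-0>S1; S10-1>S13; S11-0>S14; S11-1>S13; S12-0>S14; S12-1>S14; S13-0>S15; S13-1>S5; S14-0>S15; S14-1>S15; S15-0>S9; S15-1>S9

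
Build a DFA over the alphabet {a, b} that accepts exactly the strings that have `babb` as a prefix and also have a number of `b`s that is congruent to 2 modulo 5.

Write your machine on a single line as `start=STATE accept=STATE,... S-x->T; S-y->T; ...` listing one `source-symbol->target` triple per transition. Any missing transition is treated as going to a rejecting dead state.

Handle the two conditions separately and then intersect. The first has 6 states tracking whether the input so far still matches the prefix `babb`; the second has 5 states tracking the count of `b`s modulo 5. A product state is a pair (one from each), accepting exactly when both do.
          a    b  
>  q0     q1   q2 
   q1     q1   q3 
   q2     q4   q5 
   q3     q3   q5 
   q4     q3   q6 
   q5     q5   q7 
   q6     q5   q8 
   q7     q7   q9 
   q8     q8  q10 
   q9     q9   q1 
   q10   q10  q11 
   q11   q11  q12 
   q12   q12  q13 
 * q13   q13   q8 
(> = start, * = accepting)

start=q0; accept=q13; q0-a->q1; q0-b->q2; q1-a->q1; q1-b->q3; q2-a->q4; q2-b->q5; q3-a->q3; q3-b->q5; q4-a->q3; q4-b->q6; q5-a->q5; q5-b->q7; q6-a->q5; q6-b->q8; q7-a->q7; q7-b->q9; q8-a->q8; q8-b->q10; q9-a->q9; q9-b->q1; q10-a->q10; q10-b->q11; q11-a->q11; q11-b->q12; q12-a->q12; q12-b->q13; q13-a->q13; q13-b->q8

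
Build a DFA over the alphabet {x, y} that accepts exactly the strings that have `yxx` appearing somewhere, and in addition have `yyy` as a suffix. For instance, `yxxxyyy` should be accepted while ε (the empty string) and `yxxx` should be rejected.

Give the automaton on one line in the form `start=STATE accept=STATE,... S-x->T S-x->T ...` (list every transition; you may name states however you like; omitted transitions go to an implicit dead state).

Build one automaton per condition and run them in lockstep. The first has 4 states tracking whether and how much of `yxx` has been seen; the second has 4 states tracking how much of the suffix `yyy` has currently been matched. A product state is a pair (one from each), accepting exactly when both do. Equivalent product states are then merged.
With 7 states:
        x   y  
>  q0   q0  q1 
   q1   q2  q1 
   q2   q3  q1 
   q3   q3  q4 
   q4   q3  q5 
   q5   q3  q6 
 * q6   q3  q6 
(> = start, * = accepting)

start=q0 accept=q6 q0-x->q0 q0-y->q1 q1-x->q2 q1-y->q1 q2-x->q3 q2-y->q1 q3-x->q3 q3-y->q4 q4-x->q3 q4-y->q5 q5-x->q3 q5-y->q6 q6-x->q3 q6-y->q6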